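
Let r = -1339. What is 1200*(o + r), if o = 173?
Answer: -1399200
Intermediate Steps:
1200*(o + r) = 1200*(173 - 1339) = 1200*(-1166) = -1399200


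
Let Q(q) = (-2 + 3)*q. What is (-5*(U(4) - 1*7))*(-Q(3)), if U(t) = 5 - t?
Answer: -90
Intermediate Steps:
Q(q) = q (Q(q) = 1*q = q)
(-5*(U(4) - 1*7))*(-Q(3)) = (-5*((5 - 1*4) - 1*7))*(-1*3) = -5*((5 - 4) - 7)*(-3) = -5*(1 - 7)*(-3) = -5*(-6)*(-3) = 30*(-3) = -90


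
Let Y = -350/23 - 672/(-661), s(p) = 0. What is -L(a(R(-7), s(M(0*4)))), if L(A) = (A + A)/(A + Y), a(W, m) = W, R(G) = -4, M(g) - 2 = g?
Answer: -60812/138353 ≈ -0.43954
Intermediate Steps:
M(g) = 2 + g
Y = -215894/15203 (Y = -350*1/23 - 672*(-1/661) = -350/23 + 672/661 = -215894/15203 ≈ -14.201)
L(A) = 2*A/(-215894/15203 + A) (L(A) = (A + A)/(A - 215894/15203) = (2*A)/(-215894/15203 + A) = 2*A/(-215894/15203 + A))
-L(a(R(-7), s(M(0*4)))) = -30406*(-4)/(-215894 + 15203*(-4)) = -30406*(-4)/(-215894 - 60812) = -30406*(-4)/(-276706) = -30406*(-4)*(-1)/276706 = -1*60812/138353 = -60812/138353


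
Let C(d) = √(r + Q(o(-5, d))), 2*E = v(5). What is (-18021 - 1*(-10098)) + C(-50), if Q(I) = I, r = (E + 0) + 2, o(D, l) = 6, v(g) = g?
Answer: -7923 + √42/2 ≈ -7919.8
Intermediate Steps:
E = 5/2 (E = (½)*5 = 5/2 ≈ 2.5000)
r = 9/2 (r = (5/2 + 0) + 2 = 5/2 + 2 = 9/2 ≈ 4.5000)
C(d) = √42/2 (C(d) = √(9/2 + 6) = √(21/2) = √42/2)
(-18021 - 1*(-10098)) + C(-50) = (-18021 - 1*(-10098)) + √42/2 = (-18021 + 10098) + √42/2 = -7923 + √42/2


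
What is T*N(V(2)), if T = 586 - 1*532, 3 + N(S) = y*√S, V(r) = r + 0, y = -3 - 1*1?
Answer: -162 - 216*√2 ≈ -467.47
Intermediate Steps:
y = -4 (y = -3 - 1 = -4)
V(r) = r
N(S) = -3 - 4*√S
T = 54 (T = 586 - 532 = 54)
T*N(V(2)) = 54*(-3 - 4*√2) = -162 - 216*√2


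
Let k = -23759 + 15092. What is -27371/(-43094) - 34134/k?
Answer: 569398351/124498566 ≈ 4.5735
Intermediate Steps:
k = -8667
-27371/(-43094) - 34134/k = -27371/(-43094) - 34134/(-8667) = -27371*(-1/43094) - 34134*(-1/8667) = 27371/43094 + 11378/2889 = 569398351/124498566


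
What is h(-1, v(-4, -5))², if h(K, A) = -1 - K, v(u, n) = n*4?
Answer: 0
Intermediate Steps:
v(u, n) = 4*n
h(-1, v(-4, -5))² = (-1 - 1*(-1))² = (-1 + 1)² = 0² = 0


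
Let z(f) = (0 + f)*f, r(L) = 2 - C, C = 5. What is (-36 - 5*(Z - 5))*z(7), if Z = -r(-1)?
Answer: -1274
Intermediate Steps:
r(L) = -3 (r(L) = 2 - 1*5 = 2 - 5 = -3)
z(f) = f² (z(f) = f*f = f²)
Z = 3 (Z = -1*(-3) = 3)
(-36 - 5*(Z - 5))*z(7) = (-36 - 5*(3 - 5))*7² = (-36 - 5*(-2))*49 = (-36 + 10)*49 = -26*49 = -1274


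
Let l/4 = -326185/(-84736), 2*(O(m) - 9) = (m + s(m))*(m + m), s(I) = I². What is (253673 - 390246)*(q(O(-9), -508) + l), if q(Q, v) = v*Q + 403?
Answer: -940365735900485/21184 ≈ -4.4390e+10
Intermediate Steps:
O(m) = 9 + m*(m + m²) (O(m) = 9 + ((m + m²)*(m + m))/2 = 9 + ((m + m²)*(2*m))/2 = 9 + (2*m*(m + m²))/2 = 9 + m*(m + m²))
q(Q, v) = 403 + Q*v (q(Q, v) = Q*v + 403 = 403 + Q*v)
l = 326185/21184 (l = 4*(-326185/(-84736)) = 4*(-326185*(-1/84736)) = 4*(326185/84736) = 326185/21184 ≈ 15.398)
(253673 - 390246)*(q(O(-9), -508) + l) = (253673 - 390246)*((403 + (9 + (-9)² + (-9)³)*(-508)) + 326185/21184) = -136573*((403 + (9 + 81 - 729)*(-508)) + 326185/21184) = -136573*((403 - 639*(-508)) + 326185/21184) = -136573*((403 + 324612) + 326185/21184) = -136573*(325015 + 326185/21184) = -136573*6885443945/21184 = -940365735900485/21184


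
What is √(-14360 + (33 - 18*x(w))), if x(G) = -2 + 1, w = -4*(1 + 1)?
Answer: I*√14309 ≈ 119.62*I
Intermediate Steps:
w = -8 (w = -4*2 = -8)
x(G) = -1
√(-14360 + (33 - 18*x(w))) = √(-14360 + (33 - 18*(-1))) = √(-14360 + (33 + 18)) = √(-14360 + 51) = √(-14309) = I*√14309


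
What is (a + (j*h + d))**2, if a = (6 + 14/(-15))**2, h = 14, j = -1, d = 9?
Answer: 21631801/50625 ≈ 427.29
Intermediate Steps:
a = 5776/225 (a = (6 + 14*(-1/15))**2 = (6 - 14/15)**2 = (76/15)**2 = 5776/225 ≈ 25.671)
(a + (j*h + d))**2 = (5776/225 + (-1*14 + 9))**2 = (5776/225 + (-14 + 9))**2 = (5776/225 - 5)**2 = (4651/225)**2 = 21631801/50625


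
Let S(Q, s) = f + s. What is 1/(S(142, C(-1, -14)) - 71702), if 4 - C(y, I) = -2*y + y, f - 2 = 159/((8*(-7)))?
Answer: -56/4015191 ≈ -1.3947e-5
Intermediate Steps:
f = -47/56 (f = 2 + 159/((8*(-7))) = 2 + 159/(-56) = 2 + 159*(-1/56) = 2 - 159/56 = -47/56 ≈ -0.83929)
C(y, I) = 4 + y (C(y, I) = 4 - (-2*y + y) = 4 - (-1)*y = 4 + y)
S(Q, s) = -47/56 + s
1/(S(142, C(-1, -14)) - 71702) = 1/((-47/56 + (4 - 1)) - 71702) = 1/((-47/56 + 3) - 71702) = 1/(121/56 - 71702) = 1/(-4015191/56) = -56/4015191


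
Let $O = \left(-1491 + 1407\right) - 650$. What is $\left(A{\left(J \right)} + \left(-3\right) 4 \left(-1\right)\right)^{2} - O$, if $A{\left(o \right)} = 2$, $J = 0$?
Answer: $930$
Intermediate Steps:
$O = -734$ ($O = -84 - 650 = -734$)
$\left(A{\left(J \right)} + \left(-3\right) 4 \left(-1\right)\right)^{2} - O = \left(2 + \left(-3\right) 4 \left(-1\right)\right)^{2} - -734 = \left(2 - -12\right)^{2} + 734 = \left(2 + 12\right)^{2} + 734 = 14^{2} + 734 = 196 + 734 = 930$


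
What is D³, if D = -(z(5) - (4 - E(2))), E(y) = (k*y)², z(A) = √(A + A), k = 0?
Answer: 184 - 58*√10 ≈ 0.58790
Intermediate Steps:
z(A) = √2*√A (z(A) = √(2*A) = √2*√A)
E(y) = 0 (E(y) = (0*y)² = 0² = 0)
D = 4 - √10 (D = -(√2*√5 - (4 - 1*0)) = -(√10 - (4 + 0)) = -(√10 - 1*4) = -(√10 - 4) = -(-4 + √10) = 4 - √10 ≈ 0.83772)
D³ = (4 - √10)³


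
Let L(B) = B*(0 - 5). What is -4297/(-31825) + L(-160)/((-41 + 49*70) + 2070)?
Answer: 48917323/173732675 ≈ 0.28157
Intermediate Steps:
L(B) = -5*B (L(B) = B*(-5) = -5*B)
-4297/(-31825) + L(-160)/((-41 + 49*70) + 2070) = -4297/(-31825) + (-5*(-160))/((-41 + 49*70) + 2070) = -4297*(-1/31825) + 800/((-41 + 3430) + 2070) = 4297/31825 + 800/(3389 + 2070) = 4297/31825 + 800/5459 = 48917323/173732675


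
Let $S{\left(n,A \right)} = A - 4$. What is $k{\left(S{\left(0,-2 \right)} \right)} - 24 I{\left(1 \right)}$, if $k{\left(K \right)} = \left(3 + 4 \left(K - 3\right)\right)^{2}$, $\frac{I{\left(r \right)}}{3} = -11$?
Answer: $1881$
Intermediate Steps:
$S{\left(n,A \right)} = -4 + A$ ($S{\left(n,A \right)} = A - 4 = -4 + A$)
$I{\left(r \right)} = -33$ ($I{\left(r \right)} = 3 \left(-11\right) = -33$)
$k{\left(K \right)} = \left(-9 + 4 K\right)^{2}$ ($k{\left(K \right)} = \left(3 + 4 \left(-3 + K\right)\right)^{2} = \left(3 + \left(-12 + 4 K\right)\right)^{2} = \left(-9 + 4 K\right)^{2}$)
$k{\left(S{\left(0,-2 \right)} \right)} - 24 I{\left(1 \right)} = \left(-9 + 4 \left(-4 - 2\right)\right)^{2} - -792 = \left(-9 + 4 \left(-6\right)\right)^{2} + 792 = \left(-9 - 24\right)^{2} + 792 = \left(-33\right)^{2} + 792 = 1089 + 792 = 1881$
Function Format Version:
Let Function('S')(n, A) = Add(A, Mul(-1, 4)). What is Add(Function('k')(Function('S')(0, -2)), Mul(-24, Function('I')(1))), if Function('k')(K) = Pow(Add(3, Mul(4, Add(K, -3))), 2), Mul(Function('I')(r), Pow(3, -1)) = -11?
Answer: 1881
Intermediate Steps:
Function('S')(n, A) = Add(-4, A) (Function('S')(n, A) = Add(A, -4) = Add(-4, A))
Function('I')(r) = -33 (Function('I')(r) = Mul(3, -11) = -33)
Function('k')(K) = Pow(Add(-9, Mul(4, K)), 2) (Function('k')(K) = Pow(Add(3, Mul(4, Add(-3, K))), 2) = Pow(Add(3, Add(-12, Mul(4, K))), 2) = Pow(Add(-9, Mul(4, K)), 2))
Add(Function('k')(Function('S')(0, -2)), Mul(-24, Function('I')(1))) = Add(Pow(Add(-9, Mul(4, Add(-4, -2))), 2), Mul(-24, -33)) = Add(Pow(Add(-9, Mul(4, -6)), 2), 792) = Add(Pow(Add(-9, -24), 2), 792) = Add(Pow(-33, 2), 792) = Add(1089, 792) = 1881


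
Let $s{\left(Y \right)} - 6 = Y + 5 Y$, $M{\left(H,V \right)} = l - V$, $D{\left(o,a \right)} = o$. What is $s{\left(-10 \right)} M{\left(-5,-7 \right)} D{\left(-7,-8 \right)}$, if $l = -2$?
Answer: $1890$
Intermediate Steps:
$M{\left(H,V \right)} = -2 - V$
$s{\left(Y \right)} = 6 + 6 Y$ ($s{\left(Y \right)} = 6 + \left(Y + 5 Y\right) = 6 + 6 Y$)
$s{\left(-10 \right)} M{\left(-5,-7 \right)} D{\left(-7,-8 \right)} = \left(6 + 6 \left(-10\right)\right) \left(-2 - -7\right) \left(-7\right) = \left(6 - 60\right) \left(-2 + 7\right) \left(-7\right) = \left(-54\right) 5 \left(-7\right) = \left(-270\right) \left(-7\right) = 1890$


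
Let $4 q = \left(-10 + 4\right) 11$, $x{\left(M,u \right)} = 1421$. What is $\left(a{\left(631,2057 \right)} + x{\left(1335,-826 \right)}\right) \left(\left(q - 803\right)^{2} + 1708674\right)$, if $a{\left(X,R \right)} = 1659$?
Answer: $7331183090$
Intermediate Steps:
$q = - \frac{33}{2}$ ($q = \frac{\left(-10 + 4\right) 11}{4} = \frac{\left(-6\right) 11}{4} = \frac{1}{4} \left(-66\right) = - \frac{33}{2} \approx -16.5$)
$\left(a{\left(631,2057 \right)} + x{\left(1335,-826 \right)}\right) \left(\left(q - 803\right)^{2} + 1708674\right) = \left(1659 + 1421\right) \left(\left(- \frac{33}{2} - 803\right)^{2} + 1708674\right) = 3080 \left(\left(- \frac{1639}{2}\right)^{2} + 1708674\right) = 3080 \left(\frac{2686321}{4} + 1708674\right) = 3080 \cdot \frac{9521017}{4} = 7331183090$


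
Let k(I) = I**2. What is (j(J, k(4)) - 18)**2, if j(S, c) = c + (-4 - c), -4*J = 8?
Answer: 484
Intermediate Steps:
J = -2 (J = -1/4*8 = -2)
j(S, c) = -4
(j(J, k(4)) - 18)**2 = (-4 - 18)**2 = (-22)**2 = 484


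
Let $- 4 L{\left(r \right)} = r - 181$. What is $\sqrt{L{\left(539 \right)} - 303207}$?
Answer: $\frac{i \sqrt{1213186}}{2} \approx 550.72 i$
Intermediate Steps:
$L{\left(r \right)} = \frac{181}{4} - \frac{r}{4}$ ($L{\left(r \right)} = - \frac{r - 181}{4} = - \frac{-181 + r}{4} = \frac{181}{4} - \frac{r}{4}$)
$\sqrt{L{\left(539 \right)} - 303207} = \sqrt{\left(\frac{181}{4} - \frac{539}{4}\right) - 303207} = \sqrt{- \frac{179}{2} - 303207} = \sqrt{- \frac{606593}{2}} = \frac{i \sqrt{1213186}}{2}$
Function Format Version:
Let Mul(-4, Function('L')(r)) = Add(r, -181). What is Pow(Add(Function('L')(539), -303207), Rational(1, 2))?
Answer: Mul(Rational(1, 2), I, Pow(1213186, Rational(1, 2))) ≈ Mul(550.72, I)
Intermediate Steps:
Function('L')(r) = Add(Rational(181, 4), Mul(Rational(-1, 4), r)) (Function('L')(r) = Mul(Rational(-1, 4), Add(r, -181)) = Mul(Rational(-1, 4), Add(-181, r)) = Add(Rational(181, 4), Mul(Rational(-1, 4), r)))
Pow(Add(Function('L')(539), -303207), Rational(1, 2)) = Pow(Add(Add(Rational(181, 4), Mul(Rational(-1, 4), 539)), -303207), Rational(1, 2)) = Pow(Add(Add(Rational(181, 4), Rational(-539, 4)), -303207), Rational(1, 2)) = Pow(Add(Rational(-179, 2), -303207), Rational(1, 2)) = Pow(Rational(-606593, 2), Rational(1, 2)) = Mul(Rational(1, 2), I, Pow(1213186, Rational(1, 2)))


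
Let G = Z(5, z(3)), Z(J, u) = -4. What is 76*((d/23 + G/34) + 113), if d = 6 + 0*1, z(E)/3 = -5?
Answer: 3362164/391 ≈ 8598.9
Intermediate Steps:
z(E) = -15 (z(E) = 3*(-5) = -15)
d = 6 (d = 6 + 0 = 6)
G = -4
76*((d/23 + G/34) + 113) = 76*((6/23 - 4/34) + 113) = 76*((6*(1/23) - 4*1/34) + 113) = 76*((6/23 - 2/17) + 113) = 76*(56/391 + 113) = 76*(44239/391) = 3362164/391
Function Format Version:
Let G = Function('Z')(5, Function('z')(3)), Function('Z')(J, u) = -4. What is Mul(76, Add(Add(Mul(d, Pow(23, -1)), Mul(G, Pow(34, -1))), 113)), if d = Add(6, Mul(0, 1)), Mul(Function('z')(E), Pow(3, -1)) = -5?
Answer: Rational(3362164, 391) ≈ 8598.9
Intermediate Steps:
Function('z')(E) = -15 (Function('z')(E) = Mul(3, -5) = -15)
d = 6 (d = Add(6, 0) = 6)
G = -4
Mul(76, Add(Add(Mul(d, Pow(23, -1)), Mul(G, Pow(34, -1))), 113)) = Mul(76, Add(Add(Mul(6, Pow(23, -1)), Mul(-4, Pow(34, -1))), 113)) = Mul(76, Add(Add(Mul(6, Rational(1, 23)), Mul(-4, Rational(1, 34))), 113)) = Mul(76, Add(Add(Rational(6, 23), Rational(-2, 17)), 113)) = Mul(76, Add(Rational(56, 391), 113)) = Mul(76, Rational(44239, 391)) = Rational(3362164, 391)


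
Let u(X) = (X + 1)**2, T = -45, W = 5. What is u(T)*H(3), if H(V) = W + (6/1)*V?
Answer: 44528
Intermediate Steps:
u(X) = (1 + X)**2
H(V) = 5 + 6*V (H(V) = 5 + (6/1)*V = 5 + (6*1)*V = 5 + 6*V)
u(T)*H(3) = (1 - 45)**2*(5 + 6*3) = (-44)**2*(5 + 18) = 1936*23 = 44528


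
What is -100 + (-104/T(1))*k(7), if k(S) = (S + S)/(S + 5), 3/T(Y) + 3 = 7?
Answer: -2356/9 ≈ -261.78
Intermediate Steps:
T(Y) = ¾ (T(Y) = 3/(-3 + 7) = 3/4 = 3*(¼) = ¾)
k(S) = 2*S/(5 + S) (k(S) = (2*S)/(5 + S) = 2*S/(5 + S))
-100 + (-104/T(1))*k(7) = -100 + (-104/¾)*(2*7/(5 + 7)) = -100 + (-104*4/3)*(2*7/12) = -100 - 832*7/(3*12) = -100 - 416/3*7/6 = -100 - 1456/9 = -2356/9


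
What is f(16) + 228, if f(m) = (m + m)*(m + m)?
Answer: 1252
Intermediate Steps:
f(m) = 4*m² (f(m) = (2*m)*(2*m) = 4*m²)
f(16) + 228 = 4*16² + 228 = 4*256 + 228 = 1024 + 228 = 1252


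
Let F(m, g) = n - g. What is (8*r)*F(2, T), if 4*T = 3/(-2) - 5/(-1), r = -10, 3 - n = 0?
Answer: -170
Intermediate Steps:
n = 3 (n = 3 - 1*0 = 3 + 0 = 3)
T = 7/8 (T = (3/(-2) - 5/(-1))/4 = (3*(-1/2) - 5*(-1))/4 = (-3/2 + 5)/4 = (1/4)*(7/2) = 7/8 ≈ 0.87500)
F(m, g) = 3 - g
(8*r)*F(2, T) = (8*(-10))*(3 - 1*7/8) = -80*(3 - 7/8) = -80*17/8 = -170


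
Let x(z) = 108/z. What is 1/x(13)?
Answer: 13/108 ≈ 0.12037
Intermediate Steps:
1/x(13) = 1/(108/13) = 13/108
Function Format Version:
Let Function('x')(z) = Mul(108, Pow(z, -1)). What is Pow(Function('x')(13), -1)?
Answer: Rational(13, 108) ≈ 0.12037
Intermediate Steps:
Pow(Function('x')(13), -1) = Pow(Mul(108, Pow(13, -1)), -1) = Pow(Mul(108, Rational(1, 13)), -1) = Pow(Rational(108, 13), -1) = Rational(13, 108)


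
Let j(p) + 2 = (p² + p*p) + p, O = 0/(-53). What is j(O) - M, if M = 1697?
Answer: -1699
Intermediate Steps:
O = 0 (O = 0*(-1/53) = 0)
j(p) = -2 + p + 2*p² (j(p) = -2 + ((p² + p*p) + p) = -2 + ((p² + p²) + p) = -2 + (2*p² + p) = -2 + (p + 2*p²) = -2 + p + 2*p²)
j(O) - M = (-2 + 0 + 2*0²) - 1*1697 = (-2 + 0 + 2*0) - 1697 = (-2 + 0 + 0) - 1697 = -2 - 1697 = -1699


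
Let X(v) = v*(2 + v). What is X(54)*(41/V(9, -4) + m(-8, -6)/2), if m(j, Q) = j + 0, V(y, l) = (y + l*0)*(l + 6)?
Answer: -5208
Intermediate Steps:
V(y, l) = y*(6 + l) (V(y, l) = (y + 0)*(6 + l) = y*(6 + l))
m(j, Q) = j
X(54)*(41/V(9, -4) + m(-8, -6)/2) = (54*(2 + 54))*(41/((9*(6 - 4))) - 8/2) = (54*56)*(41/((9*2)) - 8*½) = 3024*(41/18 - 4) = 3024*(-31/18) = -5208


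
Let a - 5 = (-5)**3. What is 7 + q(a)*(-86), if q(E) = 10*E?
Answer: 103207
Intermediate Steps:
a = -120 (a = 5 + (-5)**3 = 5 - 125 = -120)
7 + q(a)*(-86) = 7 + (10*(-120))*(-86) = 7 - 1200*(-86) = 7 + 103200 = 103207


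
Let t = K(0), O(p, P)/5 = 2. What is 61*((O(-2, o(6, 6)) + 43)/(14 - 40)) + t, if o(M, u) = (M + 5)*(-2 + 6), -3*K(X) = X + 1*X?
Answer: -3233/26 ≈ -124.35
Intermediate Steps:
K(X) = -2*X/3 (K(X) = -(X + 1*X)/3 = -(X + X)/3 = -2*X/3)
o(M, u) = 20 + 4*M (o(M, u) = (5 + M)*4 = 20 + 4*M)
O(p, P) = 10 (O(p, P) = 5*2 = 10)
t = 0 (t = -2/3*0 = 0)
61*((O(-2, o(6, 6)) + 43)/(14 - 40)) + t = 61*((10 + 43)/(14 - 40)) + 0 = 61*(53/(-26)) + 0 = 61*(53*(-1/26)) + 0 = 61*(-53/26) + 0 = -3233/26 + 0 = -3233/26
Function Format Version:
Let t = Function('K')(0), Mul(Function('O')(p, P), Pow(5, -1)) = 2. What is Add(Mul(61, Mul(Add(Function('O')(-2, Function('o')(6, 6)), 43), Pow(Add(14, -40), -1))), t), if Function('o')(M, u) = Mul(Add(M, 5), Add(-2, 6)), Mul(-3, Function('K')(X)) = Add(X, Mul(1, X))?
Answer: Rational(-3233, 26) ≈ -124.35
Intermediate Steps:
Function('K')(X) = Mul(Rational(-2, 3), X) (Function('K')(X) = Mul(Rational(-1, 3), Add(X, Mul(1, X))) = Mul(Rational(-1, 3), Add(X, X)) = Mul(Rational(-1, 3), Mul(2, X)) = Mul(Rational(-2, 3), X))
Function('o')(M, u) = Add(20, Mul(4, M)) (Function('o')(M, u) = Mul(Add(5, M), 4) = Add(20, Mul(4, M)))
Function('O')(p, P) = 10 (Function('O')(p, P) = Mul(5, 2) = 10)
t = 0 (t = Mul(Rational(-2, 3), 0) = 0)
Add(Mul(61, Mul(Add(Function('O')(-2, Function('o')(6, 6)), 43), Pow(Add(14, -40), -1))), t) = Add(Mul(61, Mul(Add(10, 43), Pow(Add(14, -40), -1))), 0) = Add(Mul(61, Mul(53, Pow(-26, -1))), 0) = Add(Mul(61, Mul(53, Rational(-1, 26))), 0) = Add(Mul(61, Rational(-53, 26)), 0) = Add(Rational(-3233, 26), 0) = Rational(-3233, 26)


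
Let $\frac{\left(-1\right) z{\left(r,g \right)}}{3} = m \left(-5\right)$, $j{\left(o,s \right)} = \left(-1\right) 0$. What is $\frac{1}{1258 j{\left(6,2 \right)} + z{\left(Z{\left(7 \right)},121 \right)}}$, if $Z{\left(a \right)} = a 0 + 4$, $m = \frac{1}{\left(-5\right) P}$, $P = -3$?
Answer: $1$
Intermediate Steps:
$j{\left(o,s \right)} = 0$
$m = \frac{1}{15}$ ($m = \frac{1}{\left(-5\right) \left(-3\right)} = \frac{1}{15} \approx 0.066667$)
$Z{\left(a \right)} = 4$ ($Z{\left(a \right)} = 0 + 4 = 4$)
$z{\left(r,g \right)} = 1$ ($z{\left(r,g \right)} = - 3 \cdot \frac{1}{15} \left(-5\right) = \left(-3\right) \left(- \frac{1}{3}\right) = 1$)
$\frac{1}{1258 j{\left(6,2 \right)} + z{\left(Z{\left(7 \right)},121 \right)}} = \frac{1}{1258 \cdot 0 + 1} = \frac{1}{0 + 1} = 1^{-1} = 1$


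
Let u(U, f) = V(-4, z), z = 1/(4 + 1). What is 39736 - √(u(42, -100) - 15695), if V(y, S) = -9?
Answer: 39736 - 2*I*√3926 ≈ 39736.0 - 125.32*I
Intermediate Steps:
z = ⅕ (z = 1/5 = ⅕ ≈ 0.20000)
u(U, f) = -9
39736 - √(u(42, -100) - 15695) = 39736 - √(-9 - 15695) = 39736 - √(-15704) = 39736 - 2*I*√3926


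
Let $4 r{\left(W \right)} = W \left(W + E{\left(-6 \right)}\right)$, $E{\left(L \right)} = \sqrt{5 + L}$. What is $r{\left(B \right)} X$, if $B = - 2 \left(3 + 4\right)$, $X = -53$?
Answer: $-2597 + \frac{371 i}{2} \approx -2597.0 + 185.5 i$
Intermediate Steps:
$B = -14$ ($B = \left(-2\right) 7 = -14$)
$r{\left(W \right)} = \frac{W \left(i + W\right)}{4}$ ($r{\left(W \right)} = \frac{W \left(W + \sqrt{5 - 6}\right)}{4} = \frac{W \left(W + \sqrt{-1}\right)}{4} = \frac{W \left(W + i\right)}{4} = \frac{W \left(i + W\right)}{4}$)
$r{\left(B \right)} X = \frac{1}{4} \left(-14\right) \left(i - 14\right) \left(-53\right) = \frac{1}{4} \left(-14\right) \left(-14 + i\right) \left(-53\right) = \left(49 - \frac{7 i}{2}\right) \left(-53\right) = -2597 + \frac{371 i}{2}$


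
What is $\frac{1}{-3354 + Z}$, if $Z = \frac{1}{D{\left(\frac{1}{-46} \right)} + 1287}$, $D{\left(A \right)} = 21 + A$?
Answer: $- \frac{60167}{201800072} \approx -0.00029815$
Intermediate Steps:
$Z = \frac{46}{60167}$ ($Z = \frac{1}{\left(21 + \frac{1}{-46}\right) + 1287} = \frac{1}{\left(21 - \frac{1}{46}\right) + 1287} = \frac{1}{\frac{965}{46} + 1287} = \frac{1}{\frac{60167}{46}} = \frac{46}{60167} \approx 0.00076454$)
$\frac{1}{-3354 + Z} = \frac{1}{-3354 + \frac{46}{60167}} = \frac{1}{- \frac{201800072}{60167}} = - \frac{60167}{201800072}$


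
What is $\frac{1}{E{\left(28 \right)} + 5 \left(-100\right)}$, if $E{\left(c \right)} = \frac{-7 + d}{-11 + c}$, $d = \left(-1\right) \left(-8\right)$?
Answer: $- \frac{17}{8499} \approx -0.0020002$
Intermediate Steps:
$d = 8$
$E{\left(c \right)} = \frac{1}{-11 + c}$ ($E{\left(c \right)} = \frac{-7 + 8}{-11 + c} = 1 \frac{1}{-11 + c} = \frac{1}{-11 + c}$)
$\frac{1}{E{\left(28 \right)} + 5 \left(-100\right)} = \frac{1}{\frac{1}{-11 + 28} + 5 \left(-100\right)} = \frac{1}{\frac{1}{17} - 500} = \frac{1}{- \frac{8499}{17}} = - \frac{17}{8499}$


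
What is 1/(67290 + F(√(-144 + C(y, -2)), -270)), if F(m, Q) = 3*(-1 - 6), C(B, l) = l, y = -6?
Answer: 1/67269 ≈ 1.4866e-5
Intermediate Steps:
F(m, Q) = -21 (F(m, Q) = 3*(-7) = -21)
1/(67290 + F(√(-144 + C(y, -2)), -270)) = 1/(67290 - 21) = 1/67269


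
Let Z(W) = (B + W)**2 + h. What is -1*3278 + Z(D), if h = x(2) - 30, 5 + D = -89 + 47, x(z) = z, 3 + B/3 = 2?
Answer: -806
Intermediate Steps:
B = -3 (B = -9 + 3*2 = -9 + 6 = -3)
D = -47 (D = -5 + (-89 + 47) = -5 - 42 = -47)
h = -28 (h = 2 - 30 = -28)
Z(W) = -28 + (-3 + W)**2 (Z(W) = (-3 + W)**2 - 28 = -28 + (-3 + W)**2)
-1*3278 + Z(D) = -1*3278 + (-28 + (-3 - 47)**2) = -3278 + (-28 + (-50)**2) = -3278 + (-28 + 2500) = -3278 + 2472 = -806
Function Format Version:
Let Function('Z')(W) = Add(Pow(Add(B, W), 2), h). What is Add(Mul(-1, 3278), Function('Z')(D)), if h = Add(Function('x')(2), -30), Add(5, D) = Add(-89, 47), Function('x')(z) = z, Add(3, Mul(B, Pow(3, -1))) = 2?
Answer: -806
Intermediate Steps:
B = -3 (B = Add(-9, Mul(3, 2)) = Add(-9, 6) = -3)
D = -47 (D = Add(-5, Add(-89, 47)) = Add(-5, -42) = -47)
h = -28 (h = Add(2, -30) = -28)
Function('Z')(W) = Add(-28, Pow(Add(-3, W), 2)) (Function('Z')(W) = Add(Pow(Add(-3, W), 2), -28) = Add(-28, Pow(Add(-3, W), 2)))
Add(Mul(-1, 3278), Function('Z')(D)) = Add(Mul(-1, 3278), Add(-28, Pow(Add(-3, -47), 2))) = Add(-3278, Add(-28, Pow(-50, 2))) = Add(-3278, Add(-28, 2500)) = Add(-3278, 2472) = -806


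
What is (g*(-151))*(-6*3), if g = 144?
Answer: 391392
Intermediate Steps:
(g*(-151))*(-6*3) = (144*(-151))*(-6*3) = -21744*(-18) = 391392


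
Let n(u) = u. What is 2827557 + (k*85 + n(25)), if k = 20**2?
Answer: 2861582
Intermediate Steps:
k = 400
2827557 + (k*85 + n(25)) = 2827557 + (400*85 + 25) = 2827557 + (34000 + 25) = 2827557 + 34025 = 2861582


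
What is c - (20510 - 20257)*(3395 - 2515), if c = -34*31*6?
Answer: -228964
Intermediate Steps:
c = -6324 (c = -1054*6 = -6324)
c - (20510 - 20257)*(3395 - 2515) = -6324 - (20510 - 20257)*(3395 - 2515) = -6324 - 253*880 = -6324 - 1*222640 = -6324 - 222640 = -228964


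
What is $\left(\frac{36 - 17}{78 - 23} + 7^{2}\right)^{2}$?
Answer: $\frac{7365796}{3025} \approx 2435.0$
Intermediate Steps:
$\left(\frac{36 - 17}{78 - 23} + 7^{2}\right)^{2} = \left(\frac{19}{55} + 49\right)^{2} = \left(\frac{2714}{55}\right)^{2} = \frac{7365796}{3025}$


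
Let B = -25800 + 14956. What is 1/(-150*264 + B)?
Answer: -1/50444 ≈ -1.9824e-5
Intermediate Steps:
B = -10844
1/(-150*264 + B) = 1/(-150*264 - 10844) = 1/(-39600 - 10844) = 1/(-50444) = -1/50444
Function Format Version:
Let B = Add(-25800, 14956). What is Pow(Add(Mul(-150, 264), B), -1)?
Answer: Rational(-1, 50444) ≈ -1.9824e-5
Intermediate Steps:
B = -10844
Pow(Add(Mul(-150, 264), B), -1) = Pow(Add(Mul(-150, 264), -10844), -1) = Pow(Add(-39600, -10844), -1) = Pow(-50444, -1) = Rational(-1, 50444)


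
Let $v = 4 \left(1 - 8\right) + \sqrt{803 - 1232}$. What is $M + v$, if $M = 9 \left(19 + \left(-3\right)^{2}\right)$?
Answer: $224 + i \sqrt{429} \approx 224.0 + 20.712 i$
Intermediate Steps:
$v = -28 + i \sqrt{429}$ ($v = 4 \left(-7\right) + \sqrt{-429} = -28 + i \sqrt{429} \approx -28.0 + 20.712 i$)
$M = 252$ ($M = 9 \left(19 + 9\right) = 9 \cdot 28 = 252$)
$M + v = 252 - \left(28 - i \sqrt{429}\right) = 224 + i \sqrt{429}$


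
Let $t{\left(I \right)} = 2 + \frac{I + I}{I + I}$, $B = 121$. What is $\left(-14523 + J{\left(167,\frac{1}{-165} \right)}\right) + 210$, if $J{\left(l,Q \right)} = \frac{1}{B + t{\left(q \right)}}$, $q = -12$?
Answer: $- \frac{1774811}{124} \approx -14313.0$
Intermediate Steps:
$t{\left(I \right)} = 3$ ($t{\left(I \right)} = 2 + \frac{2 I}{2 I} = 2 + 2 I \frac{1}{2 I} = 2 + 1 = 3$)
$J{\left(l,Q \right)} = \frac{1}{124}$ ($J{\left(l,Q \right)} = \frac{1}{121 + 3} = \frac{1}{124}$)
$\left(-14523 + J{\left(167,\frac{1}{-165} \right)}\right) + 210 = \left(-14523 + \frac{1}{124}\right) + 210 = - \frac{1800851}{124} + 210 = - \frac{1774811}{124}$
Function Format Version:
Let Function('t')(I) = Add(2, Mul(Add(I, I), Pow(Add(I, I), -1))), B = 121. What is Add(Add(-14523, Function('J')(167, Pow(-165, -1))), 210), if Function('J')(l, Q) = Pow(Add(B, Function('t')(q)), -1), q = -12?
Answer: Rational(-1774811, 124) ≈ -14313.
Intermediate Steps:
Function('t')(I) = 3 (Function('t')(I) = Add(2, Mul(Mul(2, I), Pow(Mul(2, I), -1))) = Add(2, Mul(Mul(2, I), Mul(Rational(1, 2), Pow(I, -1)))) = Add(2, 1) = 3)
Function('J')(l, Q) = Rational(1, 124) (Function('J')(l, Q) = Pow(Add(121, 3), -1) = Pow(124, -1) = Rational(1, 124))
Add(Add(-14523, Function('J')(167, Pow(-165, -1))), 210) = Add(Add(-14523, Rational(1, 124)), 210) = Add(Rational(-1800851, 124), 210) = Rational(-1774811, 124)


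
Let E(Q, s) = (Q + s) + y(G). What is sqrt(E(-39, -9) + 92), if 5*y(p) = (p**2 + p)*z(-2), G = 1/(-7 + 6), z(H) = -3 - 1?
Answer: 2*sqrt(11) ≈ 6.6332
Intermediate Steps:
z(H) = -4
G = -1 (G = 1/(-1) = -1)
y(p) = -4*p/5 - 4*p**2/5 (y(p) = ((p**2 + p)*(-4))/5 = ((p + p**2)*(-4))/5 = (-4*p - 4*p**2)/5 = -4*p/5 - 4*p**2/5)
E(Q, s) = Q + s (E(Q, s) = (Q + s) - 4/5*(-1)*(1 - 1) = (Q + s) - 4/5*(-1)*0 = (Q + s) + 0 = Q + s)
sqrt(E(-39, -9) + 92) = sqrt((-39 - 9) + 92) = sqrt(-48 + 92) = sqrt(44) = 2*sqrt(11)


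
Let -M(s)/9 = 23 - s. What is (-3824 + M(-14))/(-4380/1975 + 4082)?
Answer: -1642015/1611514 ≈ -1.0189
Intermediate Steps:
M(s) = -207 + 9*s (M(s) = -9*(23 - s) = -207 + 9*s)
(-3824 + M(-14))/(-4380/1975 + 4082) = (-3824 + (-207 + 9*(-14)))/(-4380/1975 + 4082) = (-3824 + (-207 - 126))/(-4380*1/1975 + 4082) = (-3824 - 333)/(-876/395 + 4082) = -4157/1611514/395 = -4157*395/1611514 = -1642015/1611514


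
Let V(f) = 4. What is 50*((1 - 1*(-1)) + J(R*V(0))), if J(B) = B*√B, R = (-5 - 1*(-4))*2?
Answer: 100 - 800*I*√2 ≈ 100.0 - 1131.4*I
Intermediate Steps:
R = -2 (R = (-5 + 4)*2 = -1*2 = -2)
J(B) = B^(3/2)
50*((1 - 1*(-1)) + J(R*V(0))) = 50*((1 - 1*(-1)) + (-2*4)^(3/2)) = 50*((1 + 1) + (-8)^(3/2)) = 50*(2 - 16*I*√2) = 100 - 800*I*√2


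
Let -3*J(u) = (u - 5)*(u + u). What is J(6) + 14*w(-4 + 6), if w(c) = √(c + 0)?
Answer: -4 + 14*√2 ≈ 15.799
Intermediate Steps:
w(c) = √c
J(u) = -2*u*(-5 + u)/3 (J(u) = -(u - 5)*(u + u)/3 = -(-5 + u)*2*u/3 = -2*u*(-5 + u)/3)
J(6) + 14*w(-4 + 6) = (⅔)*6*(5 - 1*6) + 14*√(-4 + 6) = (⅔)*6*(5 - 6) + 14*√2 = (⅔)*6*(-1) + 14*√2 = -4 + 14*√2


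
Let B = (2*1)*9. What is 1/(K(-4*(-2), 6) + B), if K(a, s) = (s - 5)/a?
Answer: 8/145 ≈ 0.055172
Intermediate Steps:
K(a, s) = (-5 + s)/a
B = 18 (B = 2*9 = 18)
1/(K(-4*(-2), 6) + B) = 1/((-5 + 6)/((-4*(-2))) + 18) = 1/(1/8 + 18) = 1/(145/8) = 8/145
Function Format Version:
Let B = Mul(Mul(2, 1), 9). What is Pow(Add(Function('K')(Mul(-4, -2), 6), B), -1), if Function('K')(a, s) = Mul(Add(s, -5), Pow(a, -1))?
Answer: Rational(8, 145) ≈ 0.055172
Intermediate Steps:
Function('K')(a, s) = Mul(Pow(a, -1), Add(-5, s)) (Function('K')(a, s) = Mul(Add(-5, s), Pow(a, -1)) = Mul(Pow(a, -1), Add(-5, s)))
B = 18 (B = Mul(2, 9) = 18)
Pow(Add(Function('K')(Mul(-4, -2), 6), B), -1) = Pow(Add(Mul(Pow(Mul(-4, -2), -1), Add(-5, 6)), 18), -1) = Pow(Add(Mul(Pow(8, -1), 1), 18), -1) = Pow(Add(Mul(Rational(1, 8), 1), 18), -1) = Pow(Add(Rational(1, 8), 18), -1) = Pow(Rational(145, 8), -1) = Rational(8, 145)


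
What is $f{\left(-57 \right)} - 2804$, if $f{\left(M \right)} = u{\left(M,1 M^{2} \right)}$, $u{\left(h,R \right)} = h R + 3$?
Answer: $-187994$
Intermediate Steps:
$u{\left(h,R \right)} = 3 + R h$ ($u{\left(h,R \right)} = R h + 3 = 3 + R h$)
$f{\left(M \right)} = 3 + M^{3}$ ($f{\left(M \right)} = 3 + 1 M^{2} M = 3 + M^{2} M = 3 + M^{3}$)
$f{\left(-57 \right)} - 2804 = \left(3 + \left(-57\right)^{3}\right) - 2804 = \left(3 - 185193\right) - 2804 = -185190 - 2804 = -187994$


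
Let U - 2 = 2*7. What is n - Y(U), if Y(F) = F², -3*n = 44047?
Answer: -44815/3 ≈ -14938.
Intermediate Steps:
n = -44047/3 (n = -⅓*44047 = -44047/3 ≈ -14682.)
U = 16 (U = 2 + 2*7 = 2 + 14 = 16)
n - Y(U) = -44047/3 - 1*16² = -44047/3 - 1*256 = -44047/3 - 256 = -44815/3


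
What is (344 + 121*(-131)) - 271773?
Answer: -287280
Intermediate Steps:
(344 + 121*(-131)) - 271773 = (344 - 15851) - 271773 = -15507 - 271773 = -287280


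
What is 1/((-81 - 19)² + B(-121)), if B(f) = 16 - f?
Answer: 1/10137 ≈ 9.8648e-5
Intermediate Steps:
1/((-81 - 19)² + B(-121)) = 1/((-81 - 19)² + (16 - 1*(-121))) = 1/((-100)² + (16 + 121)) = 1/(10000 + 137) = 1/10137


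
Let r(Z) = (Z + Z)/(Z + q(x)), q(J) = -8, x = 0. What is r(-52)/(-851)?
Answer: -26/12765 ≈ -0.0020368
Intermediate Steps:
r(Z) = 2*Z/(-8 + Z) (r(Z) = (Z + Z)/(Z - 8) = (2*Z)/(-8 + Z) = 2*Z/(-8 + Z))
r(-52)/(-851) = (2*(-52)/(-8 - 52))/(-851) = (2*(-52)/(-60))*(-1/851) = (2*(-52)*(-1/60))*(-1/851) = (26/15)*(-1/851) = -26/12765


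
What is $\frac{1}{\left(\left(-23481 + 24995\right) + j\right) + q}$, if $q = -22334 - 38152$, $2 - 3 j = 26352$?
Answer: $- \frac{3}{203266} \approx -1.4759 \cdot 10^{-5}$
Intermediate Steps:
$j = - \frac{26350}{3}$ ($j = \frac{2}{3} - 8784 = - \frac{26350}{3} \approx -8783.3$)
$q = -60486$
$\frac{1}{\left(\left(-23481 + 24995\right) + j\right) + q} = \frac{1}{\left(\left(-23481 + 24995\right) - \frac{26350}{3}\right) - 60486} = \frac{1}{\left(1514 - \frac{26350}{3}\right) - 60486} = \frac{1}{- \frac{21808}{3} - 60486} = \frac{1}{- \frac{203266}{3}} = - \frac{3}{203266}$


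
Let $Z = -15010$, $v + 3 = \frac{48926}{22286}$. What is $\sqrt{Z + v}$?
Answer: $\frac{6 i \sqrt{51773286323}}{11143} \approx 122.52 i$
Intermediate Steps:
$v = - \frac{8966}{11143}$ ($v = -3 + \frac{48926}{22286} = -3 + 48926 \cdot \frac{1}{22286} = -3 + \frac{24463}{11143} = - \frac{8966}{11143} \approx -0.80463$)
$\sqrt{Z + v} = \sqrt{-15010 - \frac{8966}{11143}} = \sqrt{- \frac{167265396}{11143}} = \frac{6 i \sqrt{51773286323}}{11143}$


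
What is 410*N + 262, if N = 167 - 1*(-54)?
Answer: 90872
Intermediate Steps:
N = 221 (N = 167 + 54 = 221)
410*N + 262 = 410*221 + 262 = 90610 + 262 = 90872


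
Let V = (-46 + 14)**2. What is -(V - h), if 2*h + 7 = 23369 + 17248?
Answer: 19281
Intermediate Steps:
V = 1024 (V = (-32)**2 = 1024)
h = 20305 (h = -7/2 + (23369 + 17248)/2 = -7/2 + (1/2)*40617 = -7/2 + 40617/2 = 20305)
-(V - h) = -(1024 - 1*20305) = -(1024 - 20305) = -1*(-19281) = 19281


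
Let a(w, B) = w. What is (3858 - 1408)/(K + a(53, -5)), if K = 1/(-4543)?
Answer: 5565175/120389 ≈ 46.227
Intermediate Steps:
K = -1/4543 ≈ -0.00022012
(3858 - 1408)/(K + a(53, -5)) = (3858 - 1408)/(-1/4543 + 53) = 2450/(240778/4543) = 2450*(4543/240778) = 5565175/120389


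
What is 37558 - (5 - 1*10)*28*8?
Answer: 38678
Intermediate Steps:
37558 - (5 - 1*10)*28*8 = 37558 - (5 - 10)*28*8 = 37558 - (-5*28)*8 = 37558 - (-140)*8 = 37558 - 1*(-1120) = 37558 + 1120 = 38678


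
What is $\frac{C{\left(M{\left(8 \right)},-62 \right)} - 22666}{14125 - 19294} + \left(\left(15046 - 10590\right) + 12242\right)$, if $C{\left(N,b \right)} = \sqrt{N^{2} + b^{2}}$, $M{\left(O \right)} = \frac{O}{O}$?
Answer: $\frac{86334628}{5169} - \frac{\sqrt{3845}}{5169} \approx 16702.0$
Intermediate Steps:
$M{\left(O \right)} = 1$
$\frac{C{\left(M{\left(8 \right)},-62 \right)} - 22666}{14125 - 19294} + \left(\left(15046 - 10590\right) + 12242\right) = \frac{\sqrt{1^{2} + \left(-62\right)^{2}} - 22666}{14125 - 19294} + \left(\left(15046 - 10590\right) + 12242\right) = \frac{\sqrt{1 + 3844} - 22666}{-5169} + \left(4456 + 12242\right) = \left(\sqrt{3845} - 22666\right) \left(- \frac{1}{5169}\right) + 16698 = \left(-22666 + \sqrt{3845}\right) \left(- \frac{1}{5169}\right) + 16698 = \left(\frac{22666}{5169} - \frac{\sqrt{3845}}{5169}\right) + 16698 = \frac{86334628}{5169} - \frac{\sqrt{3845}}{5169}$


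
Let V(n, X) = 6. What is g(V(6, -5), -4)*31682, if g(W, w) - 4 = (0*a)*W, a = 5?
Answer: 126728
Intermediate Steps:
g(W, w) = 4 (g(W, w) = 4 + (0*5)*W = 4 + 0*W = 4 + 0 = 4)
g(V(6, -5), -4)*31682 = 4*31682 = 126728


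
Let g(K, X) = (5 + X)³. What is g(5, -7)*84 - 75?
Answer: -747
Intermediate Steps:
g(5, -7)*84 - 75 = (5 - 7)³*84 - 75 = (-2)³*84 - 75 = -8*84 - 75 = -672 - 75 = -747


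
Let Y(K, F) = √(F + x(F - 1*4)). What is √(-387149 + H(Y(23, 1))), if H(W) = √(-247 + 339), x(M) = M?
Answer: √(-387149 + 2*√23) ≈ 622.21*I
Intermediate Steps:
Y(K, F) = √(-4 + 2*F) (Y(K, F) = √(F + (F - 1*4)) = √(F + (F - 4)) = √(F + (-4 + F)) = √(-4 + 2*F))
H(W) = 2*√23 (H(W) = √92 = 2*√23)
√(-387149 + H(Y(23, 1))) = √(-387149 + 2*√23)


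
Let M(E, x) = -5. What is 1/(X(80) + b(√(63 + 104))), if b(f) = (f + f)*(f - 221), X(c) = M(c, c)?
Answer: -329/32517547 - 442*√167/32517547 ≈ -0.00018577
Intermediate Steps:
X(c) = -5
b(f) = 2*f*(-221 + f) (b(f) = (2*f)*(-221 + f) = 2*f*(-221 + f))
1/(X(80) + b(√(63 + 104))) = 1/(-5 + 2*√(63 + 104)*(-221 + √(63 + 104))) = 1/(-5 + 2*√167*(-221 + √167))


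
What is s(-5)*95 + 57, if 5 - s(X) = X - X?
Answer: 532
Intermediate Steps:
s(X) = 5 (s(X) = 5 - (X - X) = 5 - 1*0 = 5 + 0 = 5)
s(-5)*95 + 57 = 5*95 + 57 = 475 + 57 = 532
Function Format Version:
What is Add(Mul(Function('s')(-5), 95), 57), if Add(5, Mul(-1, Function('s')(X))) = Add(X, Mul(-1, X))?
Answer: 532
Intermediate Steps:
Function('s')(X) = 5 (Function('s')(X) = Add(5, Mul(-1, Add(X, Mul(-1, X)))) = Add(5, Mul(-1, 0)) = Add(5, 0) = 5)
Add(Mul(Function('s')(-5), 95), 57) = Add(Mul(5, 95), 57) = Add(475, 57) = 532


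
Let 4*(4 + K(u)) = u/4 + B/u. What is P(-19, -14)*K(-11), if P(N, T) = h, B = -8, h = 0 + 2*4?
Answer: -793/22 ≈ -36.045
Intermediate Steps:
h = 8 (h = 0 + 8 = 8)
P(N, T) = 8
K(u) = -4 - 2/u + u/16 (K(u) = -4 + (u/4 - 8/u)/4 = -4 + (-8/u + u/4)/4 = -4 + (-2/u + u/16) = -4 - 2/u + u/16)
P(-19, -14)*K(-11) = 8*(-4 - 2/(-11) + (1/16)*(-11)) = 8*(-4 - 2*(-1/11) - 11/16) = 8*(-4 + 2/11 - 11/16) = 8*(-793/176) = -793/22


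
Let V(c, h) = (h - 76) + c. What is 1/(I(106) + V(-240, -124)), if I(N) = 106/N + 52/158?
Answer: -79/34655 ≈ -0.0022796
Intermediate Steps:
V(c, h) = -76 + c + h (V(c, h) = (-76 + h) + c = -76 + c + h)
I(N) = 26/79 + 106/N (I(N) = 106/N + 52*(1/158) = 106/N + 26/79 = 26/79 + 106/N)
1/(I(106) + V(-240, -124)) = 1/((26/79 + 106/106) + (-76 - 240 - 124)) = 1/((26/79 + 106*(1/106)) - 440) = 1/((26/79 + 1) - 440) = 1/(105/79 - 440) = 1/(-34655/79) = -79/34655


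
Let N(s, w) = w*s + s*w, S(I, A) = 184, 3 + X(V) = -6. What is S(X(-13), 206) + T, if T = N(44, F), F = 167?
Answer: 14880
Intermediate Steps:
X(V) = -9 (X(V) = -3 - 6 = -9)
N(s, w) = 2*s*w (N(s, w) = s*w + s*w = 2*s*w)
T = 14696 (T = 2*44*167 = 14696)
S(X(-13), 206) + T = 184 + 14696 = 14880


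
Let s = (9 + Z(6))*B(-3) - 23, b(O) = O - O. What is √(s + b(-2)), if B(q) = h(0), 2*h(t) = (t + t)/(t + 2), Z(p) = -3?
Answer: I*√23 ≈ 4.7958*I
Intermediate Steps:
b(O) = 0
h(t) = t/(2 + t) (h(t) = ((t + t)/(t + 2))/2 = ((2*t)/(2 + t))/2 = (2*t/(2 + t))/2 = t/(2 + t))
B(q) = 0 (B(q) = 0/(2 + 0) = 0/2 = 0*(½) = 0)
s = -23 (s = (9 - 3)*0 - 23 = 6*0 - 23 = 0 - 23 = -23)
√(s + b(-2)) = √(-23 + 0) = √(-23) = I*√23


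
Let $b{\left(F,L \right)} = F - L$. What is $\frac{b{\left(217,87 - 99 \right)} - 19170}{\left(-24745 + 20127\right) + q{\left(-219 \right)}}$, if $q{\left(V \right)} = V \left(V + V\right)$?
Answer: $- \frac{18941}{91304} \approx -0.20745$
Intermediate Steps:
$q{\left(V \right)} = 2 V^{2}$ ($q{\left(V \right)} = V 2 V = 2 V^{2}$)
$\frac{b{\left(217,87 - 99 \right)} - 19170}{\left(-24745 + 20127\right) + q{\left(-219 \right)}} = \frac{\left(217 - \left(87 - 99\right)\right) - 19170}{\left(-24745 + 20127\right) + 2 \left(-219\right)^{2}} = \frac{\left(217 - \left(87 - 99\right)\right) - 19170}{-4618 + 2 \cdot 47961} = \frac{\left(217 - -12\right) - 19170}{-4618 + 95922} = \frac{\left(217 + 12\right) - 19170}{91304} = \left(229 - 19170\right) \frac{1}{91304} = \left(-18941\right) \frac{1}{91304} = - \frac{18941}{91304}$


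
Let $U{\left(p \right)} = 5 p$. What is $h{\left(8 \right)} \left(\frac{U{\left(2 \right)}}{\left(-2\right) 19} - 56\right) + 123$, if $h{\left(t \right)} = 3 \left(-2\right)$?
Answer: $\frac{8751}{19} \approx 460.58$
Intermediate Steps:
$h{\left(t \right)} = -6$
$h{\left(8 \right)} \left(\frac{U{\left(2 \right)}}{\left(-2\right) 19} - 56\right) + 123 = - 6 \left(\frac{5 \cdot 2}{\left(-2\right) 19} - 56\right) + 123 = - 6 \left(\frac{10}{-38} - 56\right) + 123 = - 6 \left(10 \left(- \frac{1}{38}\right) - 56\right) + 123 = - 6 \left(- \frac{5}{19} - 56\right) + 123 = \left(-6\right) \left(- \frac{1069}{19}\right) + 123 = \frac{6414}{19} + 123 = \frac{8751}{19}$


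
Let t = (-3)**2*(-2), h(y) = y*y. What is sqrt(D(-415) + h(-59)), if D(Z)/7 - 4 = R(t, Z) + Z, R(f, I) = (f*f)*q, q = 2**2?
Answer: 2*sqrt(2419) ≈ 98.367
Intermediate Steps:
h(y) = y**2
q = 4
t = -18 (t = 9*(-2) = -18)
R(f, I) = 4*f**2 (R(f, I) = (f*f)*4 = f**2*4 = 4*f**2)
D(Z) = 9100 + 7*Z (D(Z) = 28 + 7*(4*(-18)**2 + Z) = 28 + 7*(4*324 + Z) = 28 + 7*(1296 + Z) = 28 + (9072 + 7*Z) = 9100 + 7*Z)
sqrt(D(-415) + h(-59)) = sqrt((9100 + 7*(-415)) + (-59)**2) = sqrt((9100 - 2905) + 3481) = sqrt(6195 + 3481) = sqrt(9676) = 2*sqrt(2419)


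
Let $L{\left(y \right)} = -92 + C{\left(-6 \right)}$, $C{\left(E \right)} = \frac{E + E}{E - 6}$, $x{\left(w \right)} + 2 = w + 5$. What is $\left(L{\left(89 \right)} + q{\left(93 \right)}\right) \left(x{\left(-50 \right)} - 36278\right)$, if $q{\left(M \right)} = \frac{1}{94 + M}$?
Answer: $\frac{618106200}{187} \approx 3.3054 \cdot 10^{6}$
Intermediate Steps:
$x{\left(w \right)} = 3 + w$ ($x{\left(w \right)} = -2 + \left(w + 5\right) = -2 + \left(5 + w\right) = 3 + w$)
$C{\left(E \right)} = \frac{2 E}{-6 + E}$
$L{\left(y \right)} = -91$ ($L{\left(y \right)} = -92 + 2 \left(-6\right) \frac{1}{-6 - 6} = -92 + 2 \left(-6\right) \frac{1}{-12} = -92 + 2 \left(-6\right) \left(- \frac{1}{12}\right) = -92 + 1 = -91$)
$\left(L{\left(89 \right)} + q{\left(93 \right)}\right) \left(x{\left(-50 \right)} - 36278\right) = \left(-91 + \frac{1}{94 + 93}\right) \left(\left(3 - 50\right) - 36278\right) = \left(-91 + \frac{1}{187}\right) \left(-47 - 36278\right) = \left(-91 + \frac{1}{187}\right) \left(-36325\right) = \left(- \frac{17016}{187}\right) \left(-36325\right) = \frac{618106200}{187}$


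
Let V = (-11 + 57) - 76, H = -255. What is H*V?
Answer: 7650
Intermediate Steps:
V = -30 (V = 46 - 76 = -30)
H*V = -255*(-30) = 7650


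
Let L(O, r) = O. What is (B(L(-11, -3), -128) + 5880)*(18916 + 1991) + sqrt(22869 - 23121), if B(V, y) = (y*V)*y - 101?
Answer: -3647121615 + 6*I*sqrt(7) ≈ -3.6471e+9 + 15.875*I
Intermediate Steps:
B(V, y) = -101 + V*y**2 (B(V, y) = (V*y)*y - 101 = V*y**2 - 101 = -101 + V*y**2)
(B(L(-11, -3), -128) + 5880)*(18916 + 1991) + sqrt(22869 - 23121) = ((-101 - 11*(-128)**2) + 5880)*(18916 + 1991) + sqrt(22869 - 23121) = ((-101 - 11*16384) + 5880)*20907 + sqrt(-252) = ((-101 - 180224) + 5880)*20907 + 6*I*sqrt(7) = (-180325 + 5880)*20907 + 6*I*sqrt(7) = -174445*20907 + 6*I*sqrt(7) = -3647121615 + 6*I*sqrt(7)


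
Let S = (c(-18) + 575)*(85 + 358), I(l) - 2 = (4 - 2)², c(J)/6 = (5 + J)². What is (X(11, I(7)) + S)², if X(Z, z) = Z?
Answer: 495528707844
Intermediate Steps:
c(J) = 6*(5 + J)²
I(l) = 6 (I(l) = 2 + (4 - 2)² = 2 + 2² = 2 + 4 = 6)
S = 703927 (S = (6*(5 - 18)² + 575)*(85 + 358) = (6*(-13)² + 575)*443 = (6*169 + 575)*443 = (1014 + 575)*443 = 1589*443 = 703927)
(X(11, I(7)) + S)² = (11 + 703927)² = 703938² = 495528707844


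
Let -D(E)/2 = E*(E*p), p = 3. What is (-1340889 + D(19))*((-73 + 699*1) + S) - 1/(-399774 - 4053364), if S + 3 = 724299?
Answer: -4335620207905735979/4453138 ≈ -9.7361e+11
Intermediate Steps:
S = 724296 (S = -3 + 724299 = 724296)
D(E) = -6*E² (D(E) = -2*E*E*3 = -2*E*3*E = -6*E²)
(-1340889 + D(19))*((-73 + 699*1) + S) - 1/(-399774 - 4053364) = (-1340889 - 6*19²)*((-73 + 699*1) + 724296) - 1/(-399774 - 4053364) = (-1340889 - 6*361)*((-73 + 699) + 724296) - 1/(-4453138) = (-1340889 - 2166)*(626 + 724296) - 1*(-1/4453138) = -1343055*724922 + 1/4453138 = -973610116710 + 1/4453138 = -4335620207905735979/4453138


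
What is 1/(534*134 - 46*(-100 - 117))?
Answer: 1/81538 ≈ 1.2264e-5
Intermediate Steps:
1/(534*134 - 46*(-100 - 117)) = 1/(71556 - 46*(-217)) = 1/(71556 + 9982) = 1/81538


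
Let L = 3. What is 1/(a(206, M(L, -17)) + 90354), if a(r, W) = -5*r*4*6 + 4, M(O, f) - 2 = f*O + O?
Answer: 1/65638 ≈ 1.5235e-5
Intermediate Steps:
M(O, f) = 2 + O + O*f (M(O, f) = 2 + (f*O + O) = 2 + (O*f + O) = 2 + (O + O*f) = 2 + O + O*f)
a(r, W) = 4 - 120*r (a(r, W) = -5*4*r*6 + 4 = -120*r + 4 = 4 - 120*r)
1/(a(206, M(L, -17)) + 90354) = 1/((4 - 120*206) + 90354) = 1/((4 - 24720) + 90354) = 1/(-24716 + 90354) = 1/65638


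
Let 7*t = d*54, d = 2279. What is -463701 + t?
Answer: -3122841/7 ≈ -4.4612e+5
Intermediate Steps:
t = 123066/7 (t = (2279*54)/7 = (1/7)*123066 = 123066/7 ≈ 17581.)
-463701 + t = -463701 + 123066/7 = -3122841/7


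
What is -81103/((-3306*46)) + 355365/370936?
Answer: 21031627537/14102615784 ≈ 1.4913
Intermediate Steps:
-81103/((-3306*46)) + 355365/370936 = -81103/(-152076) + 355365*(1/370936) = -81103*(-1/152076) + 355365/370936 = 81103/152076 + 355365/370936 = 21031627537/14102615784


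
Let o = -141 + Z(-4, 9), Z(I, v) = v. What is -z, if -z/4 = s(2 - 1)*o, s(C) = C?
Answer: -528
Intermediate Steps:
o = -132 (o = -141 + 9 = -132)
z = 528 (z = -4*(2 - 1)*(-132) = -4*(-132) = 528)
-z = -1*528 = -528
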